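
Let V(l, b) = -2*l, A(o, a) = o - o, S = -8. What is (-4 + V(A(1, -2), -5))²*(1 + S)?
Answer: -112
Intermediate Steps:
A(o, a) = 0
(-4 + V(A(1, -2), -5))²*(1 + S) = (-4 - 2*0)²*(1 - 8) = (-4 + 0)²*(-7) = (-4)²*(-7) = 16*(-7) = -112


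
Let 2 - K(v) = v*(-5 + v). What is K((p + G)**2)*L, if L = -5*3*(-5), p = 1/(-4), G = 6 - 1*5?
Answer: 86325/256 ≈ 337.21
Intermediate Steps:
G = 1 (G = 6 - 5 = 1)
p = -1/4 ≈ -0.25000
L = 75 (L = -15*(-5) = 75)
K(v) = 2 - v*(-5 + v)
K((p + G)**2)*L = (2 - ((-1/4 + 1)**2)**2 + 5*(-1/4 + 1)**2)*75 = (2 - ((3/4)**2)**2 + 5*(3/4)**2)*75 = (2 - (9/16)**2 + 5*(9/16))*75 = (2 - 1*81/256 + 45/16)*75 = (2 - 81/256 + 45/16)*75 = (1151/256)*75 = 86325/256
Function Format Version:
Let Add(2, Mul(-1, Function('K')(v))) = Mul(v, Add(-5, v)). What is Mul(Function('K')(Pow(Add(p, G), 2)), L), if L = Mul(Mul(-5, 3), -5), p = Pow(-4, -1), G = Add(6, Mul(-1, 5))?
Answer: Rational(86325, 256) ≈ 337.21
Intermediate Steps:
G = 1 (G = Add(6, -5) = 1)
p = Rational(-1, 4) ≈ -0.25000
L = 75 (L = Mul(-15, -5) = 75)
Function('K')(v) = Add(2, Mul(-1, v, Add(-5, v))) (Function('K')(v) = Add(2, Mul(-1, Mul(v, Add(-5, v)))) = Add(2, Mul(-1, v, Add(-5, v))))
Mul(Function('K')(Pow(Add(p, G), 2)), L) = Mul(Add(2, Mul(-1, Pow(Pow(Add(Rational(-1, 4), 1), 2), 2)), Mul(5, Pow(Add(Rational(-1, 4), 1), 2))), 75) = Mul(Add(2, Mul(-1, Pow(Pow(Rational(3, 4), 2), 2)), Mul(5, Pow(Rational(3, 4), 2))), 75) = Mul(Add(2, Mul(-1, Pow(Rational(9, 16), 2)), Mul(5, Rational(9, 16))), 75) = Mul(Add(2, Mul(-1, Rational(81, 256)), Rational(45, 16)), 75) = Mul(Add(2, Rational(-81, 256), Rational(45, 16)), 75) = Mul(Rational(1151, 256), 75) = Rational(86325, 256)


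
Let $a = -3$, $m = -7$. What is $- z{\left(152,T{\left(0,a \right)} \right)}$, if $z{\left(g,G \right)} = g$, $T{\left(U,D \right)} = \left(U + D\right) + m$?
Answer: $-152$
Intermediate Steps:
$T{\left(U,D \right)} = -7 + D + U$ ($T{\left(U,D \right)} = \left(U + D\right) - 7 = \left(D + U\right) - 7 = -7 + D + U$)
$- z{\left(152,T{\left(0,a \right)} \right)} = \left(-1\right) 152 = -152$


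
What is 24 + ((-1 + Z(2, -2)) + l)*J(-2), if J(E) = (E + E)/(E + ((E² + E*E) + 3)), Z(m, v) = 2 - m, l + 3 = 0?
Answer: 232/9 ≈ 25.778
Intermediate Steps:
l = -3 (l = -3 + 0 = -3)
J(E) = 2*E/(3 + E + 2*E²) (J(E) = (2*E)/(E + ((E² + E²) + 3)) = (2*E)/(E + (2*E² + 3)) = (2*E)/(E + (3 + 2*E²)) = (2*E)/(3 + E + 2*E²) = 2*E/(3 + E + 2*E²))
24 + ((-1 + Z(2, -2)) + l)*J(-2) = 24 + ((-1 + (2 - 1*2)) - 3)*(2*(-2)/(3 - 2 + 2*(-2)²)) = 24 + ((-1 + (2 - 2)) - 3)*(2*(-2)/(3 - 2 + 2*4)) = 24 + ((-1 + 0) - 3)*(2*(-2)/(3 - 2 + 8)) = 24 + (-1 - 3)*(2*(-2)/9) = 24 - 8*(-2)/9 = 24 - 4*(-4/9) = 24 + 16/9 = 232/9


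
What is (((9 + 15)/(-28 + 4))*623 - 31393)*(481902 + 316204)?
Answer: -25552161696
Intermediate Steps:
(((9 + 15)/(-28 + 4))*623 - 31393)*(481902 + 316204) = ((24/(-24))*623 - 31393)*798106 = ((24*(-1/24))*623 - 31393)*798106 = (-1*623 - 31393)*798106 = (-623 - 31393)*798106 = -32016*798106 = -25552161696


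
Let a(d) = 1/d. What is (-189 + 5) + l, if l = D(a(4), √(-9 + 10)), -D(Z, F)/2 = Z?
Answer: -369/2 ≈ -184.50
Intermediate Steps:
D(Z, F) = -2*Z
l = -½ (l = -2/4 = -2*¼ = -½ ≈ -0.50000)
(-189 + 5) + l = (-189 + 5) - ½ = -184 - ½ = -369/2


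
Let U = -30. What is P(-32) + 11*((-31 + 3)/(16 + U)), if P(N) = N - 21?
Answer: -31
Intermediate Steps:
P(N) = -21 + N
P(-32) + 11*((-31 + 3)/(16 + U)) = (-21 - 32) + 11*((-31 + 3)/(16 - 30)) = -53 + 11*(-28/(-14)) = -53 + 11*(-28*(-1/14)) = -53 + 11*2 = -53 + 22 = -31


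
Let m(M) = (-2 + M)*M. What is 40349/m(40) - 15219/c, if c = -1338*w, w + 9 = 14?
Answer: 9768923/338960 ≈ 28.820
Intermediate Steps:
w = 5 (w = -9 + 14 = 5)
c = -6690 (c = -1338*5 = -6690)
m(M) = M*(-2 + M)
40349/m(40) - 15219/c = 40349/((40*(-2 + 40))) - 15219/(-6690) = 40349/((40*38)) - 15219*(-1/6690) = 40349/1520 + 5073/2230 = 9768923/338960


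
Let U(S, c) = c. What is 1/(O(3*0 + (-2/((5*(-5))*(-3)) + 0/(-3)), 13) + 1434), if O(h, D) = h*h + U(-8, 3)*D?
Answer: 5625/8285629 ≈ 0.00067889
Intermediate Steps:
O(h, D) = h**2 + 3*D (O(h, D) = h*h + 3*D = h**2 + 3*D)
1/(O(3*0 + (-2/((5*(-5))*(-3)) + 0/(-3)), 13) + 1434) = 1/(((3*0 + (-2/((5*(-5))*(-3)) + 0/(-3)))**2 + 3*13) + 1434) = 1/(((0 + (-2/((-25*(-3))) + 0*(-1/3)))**2 + 39) + 1434) = 1/(((0 + (-2/75 + 0))**2 + 39) + 1434) = 1/(((0 - 2/75)**2 + 39) + 1434) = 1/(((-2/75)**2 + 39) + 1434) = 1/((4/5625 + 39) + 1434) = 1/(219379/5625 + 1434) = 1/(8285629/5625) = 5625/8285629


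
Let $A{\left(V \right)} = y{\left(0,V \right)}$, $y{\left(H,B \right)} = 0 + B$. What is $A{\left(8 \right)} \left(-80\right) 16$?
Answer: $-10240$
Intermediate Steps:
$y{\left(H,B \right)} = B$
$A{\left(V \right)} = V$
$A{\left(8 \right)} \left(-80\right) 16 = 8 \left(-80\right) 16 = \left(-640\right) 16 = -10240$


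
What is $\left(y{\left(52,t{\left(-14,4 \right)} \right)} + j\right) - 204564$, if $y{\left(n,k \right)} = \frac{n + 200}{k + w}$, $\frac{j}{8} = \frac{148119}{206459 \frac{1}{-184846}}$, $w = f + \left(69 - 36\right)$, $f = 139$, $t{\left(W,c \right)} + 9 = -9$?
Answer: $- \frac{261267378426}{206459} \approx -1.2655 \cdot 10^{6}$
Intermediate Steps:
$t{\left(W,c \right)} = -18$ ($t{\left(W,c \right)} = -9 - 9 = -18$)
$w = 172$ ($w = 139 + \left(69 - 36\right) = 139 + 33 = 172$)
$j = - \frac{219033637392}{206459}$ ($j = 8 \frac{148119}{206459 \frac{1}{-184846}} = 8 \frac{148119}{206459 \left(- \frac{1}{184846}\right)} = 8 \frac{148119}{- \frac{206459}{184846}} = 8 \cdot 148119 \left(- \frac{184846}{206459}\right) = 8 \left(- \frac{27379204674}{206459}\right) = - \frac{219033637392}{206459} \approx -1.0609 \cdot 10^{6}$)
$y{\left(n,k \right)} = \frac{200 + n}{172 + k}$ ($y{\left(n,k \right)} = \frac{n + 200}{k + 172} = \frac{200 + n}{172 + k}$)
$\left(y{\left(52,t{\left(-14,4 \right)} \right)} + j\right) - 204564 = \left(\frac{200 + 52}{172 - 18} - \frac{219033637392}{206459}\right) - 204564 = \left(\frac{1}{154} \cdot 252 - \frac{219033637392}{206459}\right) - 204564 = \left(\frac{18}{11} - \frac{219033637392}{206459}\right) - 204564 = - \frac{219033299550}{206459} - 204564 = - \frac{261267378426}{206459}$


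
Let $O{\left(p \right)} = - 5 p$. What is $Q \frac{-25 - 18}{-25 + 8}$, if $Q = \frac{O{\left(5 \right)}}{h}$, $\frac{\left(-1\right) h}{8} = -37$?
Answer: $- \frac{1075}{5032} \approx -0.21363$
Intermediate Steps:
$h = 296$ ($h = \left(-8\right) \left(-37\right) = 296$)
$Q = - \frac{25}{296}$ ($Q = \frac{\left(-5\right) 5}{296} = \left(-25\right) \frac{1}{296} = - \frac{25}{296} \approx -0.084459$)
$Q \frac{-25 - 18}{-25 + 8} = - \frac{25 \frac{-25 - 18}{-25 + 8}}{296} = - \frac{25 \left(- \frac{43}{-17}\right)}{296} = - \frac{25 \left(\left(-43\right) \left(- \frac{1}{17}\right)\right)}{296} = \left(- \frac{25}{296}\right) \frac{43}{17} = - \frac{1075}{5032}$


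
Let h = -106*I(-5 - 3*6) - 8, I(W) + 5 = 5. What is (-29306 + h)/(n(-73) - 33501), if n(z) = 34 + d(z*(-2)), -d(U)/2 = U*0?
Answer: 29314/33467 ≈ 0.87591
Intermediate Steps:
d(U) = 0 (d(U) = -2*U*0 = -2*0 = 0)
n(z) = 34 (n(z) = 34 + 0 = 34)
I(W) = 0 (I(W) = -5 + 5 = 0)
h = -8 (h = -106*0 - 8 = 0 - 8 = -8)
(-29306 + h)/(n(-73) - 33501) = (-29306 - 8)/(34 - 33501) = -29314/(-33467) = -29314*(-1/33467) = 29314/33467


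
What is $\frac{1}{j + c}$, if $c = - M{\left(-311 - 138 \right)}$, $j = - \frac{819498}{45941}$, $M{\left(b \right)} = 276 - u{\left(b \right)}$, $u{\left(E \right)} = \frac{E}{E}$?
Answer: $- \frac{45941}{13453273} \approx -0.0034149$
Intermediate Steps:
$u{\left(E \right)} = 1$
$M{\left(b \right)} = 275$ ($M{\left(b \right)} = 276 - 1 = 275$)
$j = - \frac{819498}{45941}$ ($j = \left(-819498\right) \frac{1}{45941} = - \frac{819498}{45941} \approx -17.838$)
$c = -275$ ($c = \left(-1\right) 275 = -275$)
$\frac{1}{j + c} = \frac{1}{- \frac{819498}{45941} - 275} = \frac{1}{- \frac{13453273}{45941}} = - \frac{45941}{13453273}$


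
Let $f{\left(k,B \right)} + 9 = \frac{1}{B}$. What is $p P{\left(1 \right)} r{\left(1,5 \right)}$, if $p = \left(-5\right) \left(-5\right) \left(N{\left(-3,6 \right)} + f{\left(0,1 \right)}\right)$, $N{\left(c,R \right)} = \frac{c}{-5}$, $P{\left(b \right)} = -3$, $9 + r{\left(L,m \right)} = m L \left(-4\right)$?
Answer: $-16095$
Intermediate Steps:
$r{\left(L,m \right)} = -9 - 4 L m$ ($r{\left(L,m \right)} = -9 + m L \left(-4\right) = -9 + L m \left(-4\right) = -9 - 4 L m$)
$N{\left(c,R \right)} = - \frac{c}{5}$ ($N{\left(c,R \right)} = c \left(- \frac{1}{5}\right) = - \frac{c}{5}$)
$f{\left(k,B \right)} = -9 + \frac{1}{B}$
$p = -185$ ($p = \left(-5\right) \left(-5\right) \left(\left(- \frac{1}{5}\right) \left(-3\right) - \left(9 - 1^{-1}\right)\right) = 25 \left(\frac{3}{5} + \left(-9 + 1\right)\right) = 25 \left(\frac{3}{5} - 8\right) = 25 \left(- \frac{37}{5}\right) = -185$)
$p P{\left(1 \right)} r{\left(1,5 \right)} = - 185 \left(- 3 \left(-9 - 4 \cdot 5\right)\right) = - 185 \left(- 3 \left(-9 - 20\right)\right) = - 185 \left(\left(-3\right) \left(-29\right)\right) = \left(-185\right) 87 = -16095$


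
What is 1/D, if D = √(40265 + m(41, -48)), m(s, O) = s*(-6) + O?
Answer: √39971/39971 ≈ 0.0050018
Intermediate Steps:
m(s, O) = O - 6*s (m(s, O) = -6*s + O = O - 6*s)
D = √39971 (D = √(40265 + (-48 - 6*41)) = √(40265 + (-48 - 246)) = √(40265 - 294) = √39971 ≈ 199.93)
1/D = 1/(√39971) = √39971/39971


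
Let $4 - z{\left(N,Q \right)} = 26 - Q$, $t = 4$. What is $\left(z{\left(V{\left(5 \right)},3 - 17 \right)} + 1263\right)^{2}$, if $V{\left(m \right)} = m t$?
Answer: $1505529$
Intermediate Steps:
$V{\left(m \right)} = 4 m$ ($V{\left(m \right)} = m 4 = 4 m$)
$z{\left(N,Q \right)} = -22 + Q$ ($z{\left(N,Q \right)} = 4 - \left(26 - Q\right) = 4 + \left(-26 + Q\right) = -22 + Q$)
$\left(z{\left(V{\left(5 \right)},3 - 17 \right)} + 1263\right)^{2} = \left(\left(-22 + \left(3 - 17\right)\right) + 1263\right)^{2} = \left(\left(-22 - 14\right) + 1263\right)^{2} = \left(-36 + 1263\right)^{2} = 1227^{2} = 1505529$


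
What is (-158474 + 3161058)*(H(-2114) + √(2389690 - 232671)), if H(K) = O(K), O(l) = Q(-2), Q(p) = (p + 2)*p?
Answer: 3002584*√2157019 ≈ 4.4098e+9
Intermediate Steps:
Q(p) = p*(2 + p) (Q(p) = (2 + p)*p = p*(2 + p))
O(l) = 0 (O(l) = -2*(2 - 2) = -2*0 = 0)
H(K) = 0
(-158474 + 3161058)*(H(-2114) + √(2389690 - 232671)) = (-158474 + 3161058)*(0 + √(2389690 - 232671)) = 3002584*(0 + √2157019) = 3002584*√2157019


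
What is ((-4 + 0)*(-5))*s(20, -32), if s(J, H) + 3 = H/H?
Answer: -40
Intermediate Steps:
s(J, H) = -2 (s(J, H) = -3 + H/H = -3 + 1 = -2)
((-4 + 0)*(-5))*s(20, -32) = ((-4 + 0)*(-5))*(-2) = -4*(-5)*(-2) = 20*(-2) = -40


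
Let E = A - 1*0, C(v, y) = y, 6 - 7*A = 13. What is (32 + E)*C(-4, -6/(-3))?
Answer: 62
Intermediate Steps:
A = -1 (A = 6/7 - 1/7*13 = 6/7 - 13/7 = -1)
E = -1 (E = -1 - 1*0 = -1 + 0 = -1)
(32 + E)*C(-4, -6/(-3)) = (32 - 1)*(-6/(-3)) = 31*(-6*(-1/3)) = 31*2 = 62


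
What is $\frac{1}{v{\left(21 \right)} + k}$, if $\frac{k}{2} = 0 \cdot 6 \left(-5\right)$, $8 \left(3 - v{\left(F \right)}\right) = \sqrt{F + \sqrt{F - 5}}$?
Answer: $\frac{8}{19} \approx 0.42105$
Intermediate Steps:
$v{\left(F \right)} = 3 - \frac{\sqrt{F + \sqrt{-5 + F}}}{8}$ ($v{\left(F \right)} = 3 - \frac{\sqrt{F + \sqrt{F - 5}}}{8} = 3 - \frac{\sqrt{F + \sqrt{-5 + F}}}{8}$)
$k = 0$ ($k = 2 \cdot 0 \cdot 6 \left(-5\right) = 2 \cdot 0 \left(-5\right) = 2 \cdot 0 = 0$)
$\frac{1}{v{\left(21 \right)} + k} = \frac{1}{\left(3 - \frac{\sqrt{21 + \sqrt{-5 + 21}}}{8}\right) + 0} = \frac{1}{\left(3 - \frac{\sqrt{21 + \sqrt{16}}}{8}\right) + 0} = \frac{1}{\left(3 - \frac{\sqrt{21 + 4}}{8}\right) + 0} = \frac{1}{\left(3 - \frac{\sqrt{25}}{8}\right) + 0} = \frac{1}{\left(3 - \frac{5}{8}\right) + 0} = \frac{1}{\frac{19}{8} + 0} = \frac{1}{\frac{19}{8}} = \frac{8}{19}$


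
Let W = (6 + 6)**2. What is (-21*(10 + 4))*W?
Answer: -42336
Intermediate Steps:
W = 144 (W = 12**2 = 144)
(-21*(10 + 4))*W = -21*(10 + 4)*144 = -21*14*144 = -294*144 = -42336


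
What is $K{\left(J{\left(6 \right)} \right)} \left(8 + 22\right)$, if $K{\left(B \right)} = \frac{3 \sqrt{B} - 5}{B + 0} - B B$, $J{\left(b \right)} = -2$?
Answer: $-45 - 45 i \sqrt{2} \approx -45.0 - 63.64 i$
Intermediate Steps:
$K{\left(B \right)} = - B^{2} + \frac{-5 + 3 \sqrt{B}}{B}$ ($K{\left(B \right)} = \frac{-5 + 3 \sqrt{B}}{B} - B^{2} = - B^{2} + \frac{-5 + 3 \sqrt{B}}{B}$)
$K{\left(J{\left(6 \right)} \right)} \left(8 + 22\right) = \left(- \left(-2\right)^{2} - \frac{5}{-2} + \frac{3}{i \sqrt{2}}\right) \left(8 + 22\right) = \left(\left(-1\right) 4 - - \frac{5}{2} + 3 \left(- \frac{i \sqrt{2}}{2}\right)\right) 30 = \left(-4 + \frac{5}{2} - \frac{3 i \sqrt{2}}{2}\right) 30 = \left(- \frac{3}{2} - \frac{3 i \sqrt{2}}{2}\right) 30 = -45 - 45 i \sqrt{2}$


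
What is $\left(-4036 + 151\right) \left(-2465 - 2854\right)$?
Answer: $20664315$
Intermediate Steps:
$\left(-4036 + 151\right) \left(-2465 - 2854\right) = \left(-3885\right) \left(-5319\right) = 20664315$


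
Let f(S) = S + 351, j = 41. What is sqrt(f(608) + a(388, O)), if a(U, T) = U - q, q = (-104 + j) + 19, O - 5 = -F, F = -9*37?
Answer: sqrt(1391) ≈ 37.296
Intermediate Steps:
F = -333
f(S) = 351 + S
O = 338 (O = 5 - 1*(-333) = 5 + 333 = 338)
q = -44 (q = (-104 + 41) + 19 = -63 + 19 = -44)
a(U, T) = 44 + U (a(U, T) = U - 1*(-44) = U + 44 = 44 + U)
sqrt(f(608) + a(388, O)) = sqrt((351 + 608) + (44 + 388)) = sqrt(959 + 432) = sqrt(1391)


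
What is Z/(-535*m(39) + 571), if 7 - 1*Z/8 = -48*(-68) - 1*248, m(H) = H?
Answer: 12036/10147 ≈ 1.1862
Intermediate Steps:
Z = -24072 (Z = 56 - 8*(-48*(-68) - 1*248) = 56 - 8*(3264 - 248) = 56 - 8*3016 = 56 - 24128 = -24072)
Z/(-535*m(39) + 571) = -24072/(-535*39 + 571) = -24072/(-20865 + 571) = -24072/(-20294) = -24072*(-1/20294) = 12036/10147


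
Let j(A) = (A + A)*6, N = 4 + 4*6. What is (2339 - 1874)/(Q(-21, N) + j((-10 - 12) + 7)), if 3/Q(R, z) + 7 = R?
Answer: -4340/1681 ≈ -2.5818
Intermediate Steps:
N = 28 (N = 4 + 24 = 28)
j(A) = 12*A (j(A) = (2*A)*6 = 12*A)
Q(R, z) = 3/(-7 + R)
(2339 - 1874)/(Q(-21, N) + j((-10 - 12) + 7)) = (2339 - 1874)/(3/(-7 - 21) + 12*((-10 - 12) + 7)) = 465/(3/(-28) + 12*(-22 + 7)) = 465/(3*(-1/28) + 12*(-15)) = 465/(-3/28 - 180) = 465/(-5043/28) = 465*(-28/5043) = -4340/1681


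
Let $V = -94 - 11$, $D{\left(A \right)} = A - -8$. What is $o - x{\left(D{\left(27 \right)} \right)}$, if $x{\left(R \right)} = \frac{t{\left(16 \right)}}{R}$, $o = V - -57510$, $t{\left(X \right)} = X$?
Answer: $\frac{2009159}{35} \approx 57405.0$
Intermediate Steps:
$D{\left(A \right)} = 8 + A$ ($D{\left(A \right)} = A + 8 = 8 + A$)
$V = -105$
$o = 57405$ ($o = -105 - -57510 = -105 + 57510 = 57405$)
$x{\left(R \right)} = \frac{16}{R}$
$o - x{\left(D{\left(27 \right)} \right)} = 57405 - \frac{16}{8 + 27} = 57405 - \frac{16}{35} = \frac{2009159}{35}$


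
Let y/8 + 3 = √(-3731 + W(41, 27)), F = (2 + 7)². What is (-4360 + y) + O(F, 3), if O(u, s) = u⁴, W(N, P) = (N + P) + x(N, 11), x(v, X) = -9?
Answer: 43042337 + 48*I*√102 ≈ 4.3042e+7 + 484.78*I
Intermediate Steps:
W(N, P) = -9 + N + P (W(N, P) = (N + P) - 9 = -9 + N + P)
F = 81 (F = 9² = 81)
y = -24 + 48*I*√102 (y = -24 + 8*√(-3731 + (-9 + 41 + 27)) = -24 + 8*√(-3731 + 59) = -24 + 8*√(-3672) = -24 + 8*(6*I*√102) = -24 + 48*I*√102 ≈ -24.0 + 484.78*I)
(-4360 + y) + O(F, 3) = (-4360 + (-24 + 48*I*√102)) + 81⁴ = (-4384 + 48*I*√102) + 43046721 = 43042337 + 48*I*√102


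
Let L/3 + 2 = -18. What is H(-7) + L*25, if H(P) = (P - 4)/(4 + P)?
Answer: -4489/3 ≈ -1496.3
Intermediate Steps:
L = -60 (L = -6 + 3*(-18) = -6 - 54 = -60)
H(P) = (-4 + P)/(4 + P)
H(-7) + L*25 = (-4 - 7)/(4 - 7) - 60*25 = -11/(-3) - 1500 = -⅓*(-11) - 1500 = 11/3 - 1500 = -4489/3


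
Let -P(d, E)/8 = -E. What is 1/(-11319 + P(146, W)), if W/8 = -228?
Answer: -1/25911 ≈ -3.8594e-5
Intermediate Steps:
W = -1824 (W = 8*(-228) = -1824)
P(d, E) = 8*E (P(d, E) = -(-8)*E = 8*E)
1/(-11319 + P(146, W)) = 1/(-11319 + 8*(-1824)) = 1/(-11319 - 14592) = 1/(-25911) = -1/25911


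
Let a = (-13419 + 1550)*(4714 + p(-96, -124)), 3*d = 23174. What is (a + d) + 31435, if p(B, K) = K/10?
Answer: -836461961/15 ≈ -5.5764e+7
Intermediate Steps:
d = 23174/3 (d = (1/3)*23174 = 23174/3 ≈ 7724.7)
p(B, K) = K/10 (p(B, K) = K*(1/10) = K/10)
a = -279016452/5 (a = (-13419 + 1550)*(4714 + (1/10)*(-124)) = -11869*(4714 - 62/5) = -11869*23508/5 = -279016452/5 ≈ -5.5803e+7)
(a + d) + 31435 = (-279016452/5 + 23174/3) + 31435 = -836933486/15 + 31435 = -836461961/15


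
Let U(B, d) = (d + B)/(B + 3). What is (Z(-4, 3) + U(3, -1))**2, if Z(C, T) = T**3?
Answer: 6724/9 ≈ 747.11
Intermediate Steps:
U(B, d) = (B + d)/(3 + B)
(Z(-4, 3) + U(3, -1))**2 = (3**3 + (3 - 1)/(3 + 3))**2 = (27 + 2/6)**2 = (27 + (1/6)*2)**2 = (27 + 1/3)**2 = (82/3)**2 = 6724/9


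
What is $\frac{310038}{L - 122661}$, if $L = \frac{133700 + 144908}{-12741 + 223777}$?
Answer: $- \frac{16357294842}{6471402047} \approx -2.5276$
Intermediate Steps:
$L = \frac{69652}{52759}$ ($L = \frac{278608}{211036} = 278608 \cdot \frac{1}{211036} = \frac{69652}{52759} \approx 1.3202$)
$\frac{310038}{L - 122661} = \frac{310038}{\frac{69652}{52759} - 122661} = \frac{310038}{- \frac{6471402047}{52759}} = 310038 \left(- \frac{52759}{6471402047}\right) = - \frac{16357294842}{6471402047}$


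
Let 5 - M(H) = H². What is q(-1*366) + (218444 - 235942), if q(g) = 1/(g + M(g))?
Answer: -2350278867/134317 ≈ -17498.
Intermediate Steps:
M(H) = 5 - H²
q(g) = 1/(5 + g - g²) (q(g) = 1/(g + (5 - g²)) = 1/(5 + g - g²))
q(-1*366) + (218444 - 235942) = 1/(5 - 1*366 - (-1*366)²) + (218444 - 235942) = 1/(5 - 366 - 1*(-366)²) - 17498 = 1/(5 - 366 - 1*133956) - 17498 = 1/(5 - 366 - 133956) - 17498 = 1/(-134317) - 17498 = -1/134317 - 17498 = -2350278867/134317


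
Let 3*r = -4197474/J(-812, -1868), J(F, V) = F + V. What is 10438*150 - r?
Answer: 2097338421/1340 ≈ 1.5652e+6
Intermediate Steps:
r = 699579/1340 (r = (-4197474/(-812 - 1868))/3 = (-4197474/(-2680))/3 = (-4197474*(-1/2680))/3 = (⅓)*(2098737/1340) = 699579/1340 ≈ 522.07)
10438*150 - r = 10438*150 - 1*699579/1340 = 1565700 - 699579/1340 = 2097338421/1340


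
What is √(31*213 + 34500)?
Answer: 3*√4567 ≈ 202.74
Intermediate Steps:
√(31*213 + 34500) = √(6603 + 34500) = √41103 = 3*√4567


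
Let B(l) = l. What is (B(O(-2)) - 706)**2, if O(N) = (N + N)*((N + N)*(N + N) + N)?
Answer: 580644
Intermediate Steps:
O(N) = 2*N*(N + 4*N**2) (O(N) = (2*N)*((2*N)*(2*N) + N) = (2*N)*(4*N**2 + N) = (2*N)*(N + 4*N**2) = 2*N*(N + 4*N**2))
(B(O(-2)) - 706)**2 = ((-2)**2*(2 + 8*(-2)) - 706)**2 = (4*(2 - 16) - 706)**2 = (4*(-14) - 706)**2 = (-56 - 706)**2 = (-762)**2 = 580644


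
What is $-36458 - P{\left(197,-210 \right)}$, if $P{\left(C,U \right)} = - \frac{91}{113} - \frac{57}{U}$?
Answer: $- \frac{288378557}{7910} \approx -36457.0$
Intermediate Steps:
$P{\left(C,U \right)} = - \frac{91}{113} - \frac{57}{U}$ ($P{\left(C,U \right)} = \left(-91\right) \frac{1}{113} - \frac{57}{U} = - \frac{91}{113} - \frac{57}{U}$)
$-36458 - P{\left(197,-210 \right)} = -36458 - \left(- \frac{91}{113} - \frac{57}{-210}\right) = -36458 - \left(- \frac{91}{113} - - \frac{19}{70}\right) = -36458 - \left(- \frac{91}{113} + \frac{19}{70}\right) = -36458 - - \frac{4223}{7910} = -36458 + \frac{4223}{7910} = - \frac{288378557}{7910}$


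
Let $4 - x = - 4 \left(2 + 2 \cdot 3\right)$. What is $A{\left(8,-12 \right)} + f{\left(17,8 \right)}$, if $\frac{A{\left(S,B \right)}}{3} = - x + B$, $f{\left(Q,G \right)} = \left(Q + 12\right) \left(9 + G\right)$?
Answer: $349$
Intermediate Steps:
$x = 36$ ($x = 4 - - 4 \left(2 + 2 \cdot 3\right) = 4 - - 4 \left(2 + 6\right) = 4 - \left(-4\right) 8 = 4 - -32 = 4 + 32 = 36$)
$f{\left(Q,G \right)} = \left(9 + G\right) \left(12 + Q\right)$ ($f{\left(Q,G \right)} = \left(12 + Q\right) \left(9 + G\right) = \left(9 + G\right) \left(12 + Q\right)$)
$A{\left(S,B \right)} = -108 + 3 B$ ($A{\left(S,B \right)} = 3 \left(\left(-1\right) 36 + B\right) = 3 \left(-36 + B\right) = -108 + 3 B$)
$A{\left(8,-12 \right)} + f{\left(17,8 \right)} = \left(-108 + 3 \left(-12\right)\right) + \left(108 + 9 \cdot 17 + 12 \cdot 8 + 8 \cdot 17\right) = \left(-108 - 36\right) + \left(108 + 153 + 96 + 136\right) = -144 + 493 = 349$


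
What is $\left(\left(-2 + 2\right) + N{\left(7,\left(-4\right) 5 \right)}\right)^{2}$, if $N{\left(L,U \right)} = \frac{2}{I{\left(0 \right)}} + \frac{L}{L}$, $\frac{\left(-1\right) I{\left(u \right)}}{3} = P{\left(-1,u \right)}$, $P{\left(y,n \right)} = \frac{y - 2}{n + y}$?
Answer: $\frac{49}{81} \approx 0.60494$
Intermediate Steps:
$P{\left(y,n \right)} = \frac{-2 + y}{n + y}$
$I{\left(u \right)} = \frac{9}{-1 + u}$ ($I{\left(u \right)} = - 3 \frac{-2 - 1}{u - 1} = - 3 \frac{1}{-1 + u} \left(-3\right) = - 3 \left(- \frac{3}{-1 + u}\right) = \frac{9}{-1 + u}$)
$N{\left(L,U \right)} = \frac{7}{9}$ ($N{\left(L,U \right)} = \frac{2}{9 \frac{1}{-1 + 0}} + \frac{L}{L} = \frac{2}{9 \frac{1}{-1}} + 1 = \frac{2}{9 \left(-1\right)} + 1 = \frac{2}{-9} + 1 = 2 \left(- \frac{1}{9}\right) + 1 = - \frac{2}{9} + 1 = \frac{7}{9}$)
$\left(\left(-2 + 2\right) + N{\left(7,\left(-4\right) 5 \right)}\right)^{2} = \left(\left(-2 + 2\right) + \frac{7}{9}\right)^{2} = \left(0 + \frac{7}{9}\right)^{2} = \left(\frac{7}{9}\right)^{2} = \frac{49}{81}$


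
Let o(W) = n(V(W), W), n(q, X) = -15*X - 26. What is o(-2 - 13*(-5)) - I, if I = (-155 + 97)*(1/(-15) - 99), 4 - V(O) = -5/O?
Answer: -100753/15 ≈ -6716.9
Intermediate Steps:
V(O) = 4 + 5/O (V(O) = 4 - (-5)/O = 4 + 5/O)
n(q, X) = -26 - 15*X
o(W) = -26 - 15*W
I = 86188/15 (I = -58*(-1/15 - 99) = -58*(-1486/15) = 86188/15 ≈ 5745.9)
o(-2 - 13*(-5)) - I = (-26 - 15*(-2 - 13*(-5))) - 1*86188/15 = (-26 - 15*(-2 + 65)) - 86188/15 = (-26 - 15*63) - 86188/15 = (-26 - 945) - 86188/15 = -971 - 86188/15 = -100753/15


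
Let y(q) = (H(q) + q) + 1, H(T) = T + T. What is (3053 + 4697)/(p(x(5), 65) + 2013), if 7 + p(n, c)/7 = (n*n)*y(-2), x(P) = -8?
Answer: -3875/138 ≈ -28.080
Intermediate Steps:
H(T) = 2*T
y(q) = 1 + 3*q (y(q) = (2*q + q) + 1 = 3*q + 1 = 1 + 3*q)
p(n, c) = -49 - 35*n² (p(n, c) = -49 + 7*((n*n)*(1 + 3*(-2))) = -49 + 7*(n²*(1 - 6)) = -49 + 7*(n²*(-5)) = -49 + 7*(-5*n²) = -49 - 35*n²)
(3053 + 4697)/(p(x(5), 65) + 2013) = (3053 + 4697)/((-49 - 35*(-8)²) + 2013) = 7750/((-49 - 35*64) + 2013) = 7750/((-49 - 2240) + 2013) = 7750/(-2289 + 2013) = 7750/(-276) = 7750*(-1/276) = -3875/138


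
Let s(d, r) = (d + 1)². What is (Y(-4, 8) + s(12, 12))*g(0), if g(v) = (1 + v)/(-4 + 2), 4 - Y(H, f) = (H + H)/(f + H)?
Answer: -175/2 ≈ -87.500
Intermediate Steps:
Y(H, f) = 4 - 2*H/(H + f) (Y(H, f) = 4 - (H + H)/(f + H) = 4 - 2*H/(H + f))
g(v) = -½ - v/2 (g(v) = (1 + v)/(-2) = (1 + v)*(-½) = -½ - v/2)
s(d, r) = (1 + d)²
(Y(-4, 8) + s(12, 12))*g(0) = (2*(-4 + 2*8)/(-4 + 8) + (1 + 12)²)*(-½ - ½*0) = (2*(-4 + 16)/4 + 13²)*(-½ + 0) = (2*(¼)*12 + 169)*(-½) = (6 + 169)*(-½) = 175*(-½) = -175/2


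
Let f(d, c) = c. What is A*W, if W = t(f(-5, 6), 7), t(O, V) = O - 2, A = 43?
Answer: 172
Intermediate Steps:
t(O, V) = -2 + O
W = 4 (W = -2 + 6 = 4)
A*W = 43*4 = 172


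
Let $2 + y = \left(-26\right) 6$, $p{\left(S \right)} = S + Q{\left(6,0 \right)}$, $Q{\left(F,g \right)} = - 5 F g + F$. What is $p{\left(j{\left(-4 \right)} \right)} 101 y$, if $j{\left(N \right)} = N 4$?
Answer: $159580$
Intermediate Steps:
$j{\left(N \right)} = 4 N$
$Q{\left(F,g \right)} = F - 5 F g$ ($Q{\left(F,g \right)} = - 5 F g + F = F - 5 F g$)
$p{\left(S \right)} = 6 + S$ ($p{\left(S \right)} = S + 6 \left(1 - 0\right) = S + 6 \left(1 + 0\right) = S + 6 \cdot 1 = S + 6 = 6 + S$)
$y = -158$ ($y = -2 - 156 = -158$)
$p{\left(j{\left(-4 \right)} \right)} 101 y = \left(6 + 4 \left(-4\right)\right) 101 \left(-158\right) = \left(6 - 16\right) 101 \left(-158\right) = \left(-10\right) 101 \left(-158\right) = \left(-1010\right) \left(-158\right) = 159580$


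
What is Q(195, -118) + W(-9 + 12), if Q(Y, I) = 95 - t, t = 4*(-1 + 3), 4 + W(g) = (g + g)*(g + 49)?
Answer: 395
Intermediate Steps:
W(g) = -4 + 2*g*(49 + g) (W(g) = -4 + (g + g)*(g + 49) = -4 + (2*g)*(49 + g) = -4 + 2*g*(49 + g))
t = 8 (t = 4*2 = 8)
Q(Y, I) = 87 (Q(Y, I) = 95 - 1*8 = 95 - 8 = 87)
Q(195, -118) + W(-9 + 12) = 87 + (-4 + 2*(-9 + 12)² + 98*(-9 + 12)) = 87 + (-4 + 2*3² + 98*3) = 87 + (-4 + 2*9 + 294) = 87 + (-4 + 18 + 294) = 87 + 308 = 395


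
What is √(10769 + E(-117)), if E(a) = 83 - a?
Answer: √10969 ≈ 104.73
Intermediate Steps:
√(10769 + E(-117)) = √(10769 + (83 - 1*(-117))) = √(10769 + (83 + 117)) = √(10769 + 200) = √10969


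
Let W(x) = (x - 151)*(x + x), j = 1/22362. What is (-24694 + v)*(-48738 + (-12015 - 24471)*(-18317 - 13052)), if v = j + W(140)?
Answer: -118469418590457242/3727 ≈ -3.1787e+13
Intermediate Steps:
j = 1/22362 ≈ 4.4719e-5
W(x) = 2*x*(-151 + x) (W(x) = (-151 + x)*(2*x) = 2*x*(-151 + x))
v = -68874959/22362 (v = 1/22362 + 2*140*(-151 + 140) = 1/22362 + 2*140*(-11) = 1/22362 - 3080 = -68874959/22362 ≈ -3080.0)
(-24694 + v)*(-48738 + (-12015 - 24471)*(-18317 - 13052)) = (-24694 - 68874959/22362)*(-48738 + (-12015 - 24471)*(-18317 - 13052)) = -621082187*(-48738 - 36486*(-31369))/22362 = -621082187*(-48738 + 1144529334)/22362 = -621082187/22362*1144480596 = -118469418590457242/3727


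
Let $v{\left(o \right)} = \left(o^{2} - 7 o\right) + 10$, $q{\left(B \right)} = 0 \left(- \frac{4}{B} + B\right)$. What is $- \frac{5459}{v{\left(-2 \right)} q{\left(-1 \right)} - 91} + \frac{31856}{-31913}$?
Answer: $\frac{24473453}{414869} \approx 58.991$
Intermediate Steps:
$q{\left(B \right)} = 0$ ($q{\left(B \right)} = 0 \left(B - \frac{4}{B}\right) = 0$)
$v{\left(o \right)} = 10 + o^{2} - 7 o$
$- \frac{5459}{v{\left(-2 \right)} q{\left(-1 \right)} - 91} + \frac{31856}{-31913} = - \frac{5459}{\left(10 + \left(-2\right)^{2} - -14\right) 0 - 91} + \frac{31856}{-31913} = - \frac{5459}{\left(10 + 4 + 14\right) 0 - 91} + 31856 \left(- \frac{1}{31913}\right) = - \frac{5459}{28 \cdot 0 - 91} - \frac{31856}{31913} = - \frac{5459}{0 - 91} - \frac{31856}{31913} = - \frac{5459}{-91} - \frac{31856}{31913} = \left(-5459\right) \left(- \frac{1}{91}\right) - \frac{31856}{31913} = \frac{5459}{91} - \frac{31856}{31913} = \frac{24473453}{414869}$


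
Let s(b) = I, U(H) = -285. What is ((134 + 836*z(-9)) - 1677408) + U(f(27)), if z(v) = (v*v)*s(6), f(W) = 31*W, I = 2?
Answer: -1542127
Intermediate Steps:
s(b) = 2
z(v) = 2*v² (z(v) = (v*v)*2 = v²*2 = 2*v²)
((134 + 836*z(-9)) - 1677408) + U(f(27)) = ((134 + 836*(2*(-9)²)) - 1677408) - 285 = ((134 + 836*(2*81)) - 1677408) - 285 = ((134 + 836*162) - 1677408) - 285 = ((134 + 135432) - 1677408) - 285 = (135566 - 1677408) - 285 = -1541842 - 285 = -1542127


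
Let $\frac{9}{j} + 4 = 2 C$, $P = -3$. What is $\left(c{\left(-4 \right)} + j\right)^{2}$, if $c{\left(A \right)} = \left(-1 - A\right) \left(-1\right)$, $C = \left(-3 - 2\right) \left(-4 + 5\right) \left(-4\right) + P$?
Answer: $\frac{729}{100} \approx 7.29$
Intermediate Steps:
$C = 17$ ($C = \left(-3 - 2\right) \left(-4 + 5\right) \left(-4\right) - 3 = \left(-5\right) 1 \left(-4\right) - 3 = \left(-5\right) \left(-4\right) - 3 = 20 - 3 = 17$)
$c{\left(A \right)} = 1 + A$
$j = \frac{3}{10}$ ($j = \frac{9}{-4 + 2 \cdot 17} = \frac{9}{-4 + 34} = \frac{9}{30} = 9 \cdot \frac{1}{30} = \frac{3}{10} \approx 0.3$)
$\left(c{\left(-4 \right)} + j\right)^{2} = \left(\left(1 - 4\right) + \frac{3}{10}\right)^{2} = \left(-3 + \frac{3}{10}\right)^{2} = \left(- \frac{27}{10}\right)^{2} = \frac{729}{100}$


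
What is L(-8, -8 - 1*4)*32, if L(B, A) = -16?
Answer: -512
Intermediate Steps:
L(-8, -8 - 1*4)*32 = -16*32 = -512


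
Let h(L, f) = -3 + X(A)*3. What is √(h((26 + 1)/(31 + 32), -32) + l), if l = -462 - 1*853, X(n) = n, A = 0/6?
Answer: I*√1318 ≈ 36.304*I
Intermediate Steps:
A = 0 (A = 0*(⅙) = 0)
l = -1315 (l = -462 - 853 = -1315)
h(L, f) = -3 (h(L, f) = -3 + 0*3 = -3 + 0 = -3)
√(h((26 + 1)/(31 + 32), -32) + l) = √(-3 - 1315) = √(-1318) = I*√1318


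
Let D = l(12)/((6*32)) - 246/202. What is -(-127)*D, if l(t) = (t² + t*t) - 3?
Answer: 218821/6464 ≈ 33.852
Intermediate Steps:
l(t) = -3 + 2*t² (l(t) = (t² + t²) - 3 = 2*t² - 3 = -3 + 2*t²)
D = 1723/6464 (D = (-3 + 2*12²)/((6*32)) - 246/202 = (-3 + 2*144)/192 - 246*1/202 = (-3 + 288)*(1/192) - 123/101 = 285*(1/192) - 123/101 = 95/64 - 123/101 = 1723/6464 ≈ 0.26655)
-(-127)*D = -(-127)*1723/6464 = -127*(-1723/6464) = 218821/6464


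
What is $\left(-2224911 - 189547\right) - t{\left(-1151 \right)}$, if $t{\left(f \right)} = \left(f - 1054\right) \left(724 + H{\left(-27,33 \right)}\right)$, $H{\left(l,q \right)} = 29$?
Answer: $-754093$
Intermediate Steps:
$t{\left(f \right)} = -793662 + 753 f$ ($t{\left(f \right)} = \left(f - 1054\right) \left(724 + 29\right) = \left(-1054 + f\right) 753 = -793662 + 753 f$)
$\left(-2224911 - 189547\right) - t{\left(-1151 \right)} = \left(-2224911 - 189547\right) - \left(-793662 + 753 \left(-1151\right)\right) = \left(-2224911 - 189547\right) - \left(-793662 - 866703\right) = -2414458 - -1660365 = -2414458 + 1660365 = -754093$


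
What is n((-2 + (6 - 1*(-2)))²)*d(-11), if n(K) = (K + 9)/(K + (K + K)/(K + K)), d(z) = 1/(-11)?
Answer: -45/407 ≈ -0.11057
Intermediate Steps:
d(z) = -1/11
n(K) = (9 + K)/(1 + K) (n(K) = (9 + K)/(K + (2*K)/((2*K))) = (9 + K)/(K + (2*K)*(1/(2*K))) = (9 + K)/(K + 1) = (9 + K)/(1 + K))
n((-2 + (6 - 1*(-2)))²)*d(-11) = ((9 + (-2 + (6 - 1*(-2)))²)/(1 + (-2 + (6 - 1*(-2)))²))*(-1/11) = ((9 + (-2 + (6 + 2))²)/(1 + (-2 + (6 + 2))²))*(-1/11) = ((9 + (-2 + 8)²)/(1 + (-2 + 8)²))*(-1/11) = ((9 + 6²)/(1 + 6²))*(-1/11) = ((9 + 36)/(1 + 36))*(-1/11) = (45/37)*(-1/11) = -45/407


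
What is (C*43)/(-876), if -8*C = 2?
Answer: 43/3504 ≈ 0.012272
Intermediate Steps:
C = -¼ (C = -⅛*2 = -¼ ≈ -0.25000)
(C*43)/(-876) = (-¼*43)/(-876) = -1/876*(-43/4) = 43/3504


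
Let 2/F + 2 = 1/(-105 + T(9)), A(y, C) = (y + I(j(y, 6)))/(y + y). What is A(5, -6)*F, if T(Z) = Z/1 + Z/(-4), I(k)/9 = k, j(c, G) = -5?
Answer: 1572/395 ≈ 3.9797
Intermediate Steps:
I(k) = 9*k
T(Z) = 3*Z/4 (T(Z) = Z*1 + Z*(-¼) = Z - Z/4 = 3*Z/4)
A(y, C) = (-45 + y)/(2*y) (A(y, C) = (y + 9*(-5))/(y + y) = (y - 45)/((2*y)) = (-45 + y)*(1/(2*y)) = (-45 + y)/(2*y))
F = -393/395 (F = 2/(-2 + 1/(-105 + (¾)*9)) = 2/(-2 + 1/(-105 + 27/4)) = 2/(-2 + 1/(-393/4)) = 2/(-2 - 4/393) = 2/(-790/393) = 2*(-393/790) = -393/395 ≈ -0.99494)
A(5, -6)*F = ((½)*(-45 + 5)/5)*(-393/395) = ((½)*(⅕)*(-40))*(-393/395) = -4*(-393/395) = 1572/395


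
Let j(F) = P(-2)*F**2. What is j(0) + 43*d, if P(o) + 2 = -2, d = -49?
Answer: -2107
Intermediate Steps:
P(o) = -4 (P(o) = -2 - 2 = -4)
j(F) = -4*F**2
j(0) + 43*d = -4*0**2 + 43*(-49) = -4*0 - 2107 = 0 - 2107 = -2107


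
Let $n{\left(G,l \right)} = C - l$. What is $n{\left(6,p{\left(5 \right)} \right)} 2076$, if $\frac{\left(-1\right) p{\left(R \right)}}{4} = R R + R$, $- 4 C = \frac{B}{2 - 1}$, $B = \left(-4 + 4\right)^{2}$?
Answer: $249120$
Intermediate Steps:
$B = 0$ ($B = 0^{2} = 0$)
$C = 0$ ($C = - \frac{0 \frac{1}{2 - 1}}{4} = - \frac{0 \cdot 1^{-1}}{4} = - \frac{0 \cdot 1}{4} = \left(- \frac{1}{4}\right) 0 = 0$)
$p{\left(R \right)} = - 4 R - 4 R^{2}$ ($p{\left(R \right)} = - 4 \left(R R + R\right) = - 4 \left(R^{2} + R\right) = - 4 \left(R + R^{2}\right) = - 4 R - 4 R^{2}$)
$n{\left(G,l \right)} = - l$ ($n{\left(G,l \right)} = 0 - l = - l$)
$n{\left(6,p{\left(5 \right)} \right)} 2076 = - \left(-4\right) 5 \left(1 + 5\right) 2076 = - \left(-4\right) 5 \cdot 6 \cdot 2076 = \left(-1\right) \left(-120\right) 2076 = 120 \cdot 2076 = 249120$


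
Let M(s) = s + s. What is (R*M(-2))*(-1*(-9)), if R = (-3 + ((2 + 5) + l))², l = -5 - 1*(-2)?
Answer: -36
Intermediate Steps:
M(s) = 2*s
l = -3 (l = -5 + 2 = -3)
R = 1 (R = (-3 + ((2 + 5) - 3))² = (-3 + (7 - 3))² = (-3 + 4)² = 1² = 1)
(R*M(-2))*(-1*(-9)) = (1*(2*(-2)))*(-1*(-9)) = (1*(-4))*9 = -4*9 = -36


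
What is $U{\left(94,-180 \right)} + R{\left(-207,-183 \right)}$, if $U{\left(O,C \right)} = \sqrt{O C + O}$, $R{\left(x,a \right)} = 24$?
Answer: $24 + i \sqrt{16826} \approx 24.0 + 129.72 i$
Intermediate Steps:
$U{\left(O,C \right)} = \sqrt{O + C O}$ ($U{\left(O,C \right)} = \sqrt{C O + O} = \sqrt{O + C O}$)
$U{\left(94,-180 \right)} + R{\left(-207,-183 \right)} = \sqrt{94 \left(1 - 180\right)} + 24 = \sqrt{94 \left(-179\right)} + 24 = \sqrt{-16826} + 24 = i \sqrt{16826} + 24 = 24 + i \sqrt{16826}$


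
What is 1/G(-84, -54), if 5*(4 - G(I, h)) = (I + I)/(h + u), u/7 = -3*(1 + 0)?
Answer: 125/444 ≈ 0.28153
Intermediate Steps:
u = -21 (u = 7*(-3*(1 + 0)) = 7*(-3*1) = 7*(-3) = -21)
G(I, h) = 4 - 2*I/(5*(-21 + h)) (G(I, h) = 4 - (I + I)/(5*(h - 21)) = 4 - 2*I/(5*(-21 + h)))
1/G(-84, -54) = 1/(2*(-210 - 1*(-84) + 10*(-54))/(5*(-21 - 54))) = 1/((2/5)*(-210 + 84 - 540)/(-75)) = 1/((2/5)*(-1/75)*(-666)) = 1/(444/125) = 125/444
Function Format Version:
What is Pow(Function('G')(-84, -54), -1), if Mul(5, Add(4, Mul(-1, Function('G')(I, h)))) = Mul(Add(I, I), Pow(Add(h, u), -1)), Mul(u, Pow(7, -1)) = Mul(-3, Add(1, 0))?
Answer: Rational(125, 444) ≈ 0.28153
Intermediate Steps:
u = -21 (u = Mul(7, Mul(-3, Add(1, 0))) = Mul(7, Mul(-3, 1)) = Mul(7, -3) = -21)
Function('G')(I, h) = Add(4, Mul(Rational(-2, 5), I, Pow(Add(-21, h), -1))) (Function('G')(I, h) = Add(4, Mul(Rational(-1, 5), Mul(Add(I, I), Pow(Add(h, -21), -1)))) = Add(4, Mul(Rational(-1, 5), Mul(Mul(2, I), Pow(Add(-21, h), -1)))) = Add(4, Mul(Rational(-1, 5), Mul(2, I, Pow(Add(-21, h), -1)))) = Add(4, Mul(Rational(-2, 5), I, Pow(Add(-21, h), -1))))
Pow(Function('G')(-84, -54), -1) = Pow(Mul(Rational(2, 5), Pow(Add(-21, -54), -1), Add(-210, Mul(-1, -84), Mul(10, -54))), -1) = Pow(Mul(Rational(2, 5), Pow(-75, -1), Add(-210, 84, -540)), -1) = Pow(Mul(Rational(2, 5), Rational(-1, 75), -666), -1) = Pow(Rational(444, 125), -1) = Rational(125, 444)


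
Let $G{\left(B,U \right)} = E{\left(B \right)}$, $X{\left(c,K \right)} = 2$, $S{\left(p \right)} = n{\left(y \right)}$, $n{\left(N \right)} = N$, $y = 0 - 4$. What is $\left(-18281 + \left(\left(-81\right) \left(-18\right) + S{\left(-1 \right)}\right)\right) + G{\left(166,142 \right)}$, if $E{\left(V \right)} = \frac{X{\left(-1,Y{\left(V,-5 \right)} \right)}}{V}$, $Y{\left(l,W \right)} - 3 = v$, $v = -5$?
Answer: $- \frac{1396640}{83} \approx -16827.0$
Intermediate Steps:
$y = -4$ ($y = 0 - 4 = -4$)
$S{\left(p \right)} = -4$
$Y{\left(l,W \right)} = -2$ ($Y{\left(l,W \right)} = 3 - 5 = -2$)
$E{\left(V \right)} = \frac{2}{V}$
$G{\left(B,U \right)} = \frac{2}{B}$
$\left(-18281 + \left(\left(-81\right) \left(-18\right) + S{\left(-1 \right)}\right)\right) + G{\left(166,142 \right)} = \left(-18281 - -1454\right) + \frac{2}{166} = \left(-18281 + \left(1458 - 4\right)\right) + 2 \cdot \frac{1}{166} = \left(-18281 + 1454\right) + \frac{1}{83} = -16827 + \frac{1}{83} = - \frac{1396640}{83}$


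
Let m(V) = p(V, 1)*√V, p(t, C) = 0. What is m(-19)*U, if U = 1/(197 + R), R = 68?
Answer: 0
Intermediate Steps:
m(V) = 0 (m(V) = 0*√V = 0)
U = 1/265 (U = 1/(197 + 68) = 1/265 ≈ 0.0037736)
m(-19)*U = 0*(1/265) = 0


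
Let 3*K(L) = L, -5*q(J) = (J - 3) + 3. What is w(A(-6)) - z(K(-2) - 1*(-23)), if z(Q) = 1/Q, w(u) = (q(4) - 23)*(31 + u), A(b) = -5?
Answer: -207313/335 ≈ -618.84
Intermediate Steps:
q(J) = -J/5 (q(J) = -((J - 3) + 3)/5 = -((-3 + J) + 3)/5 = -J/5)
K(L) = L/3
w(u) = -3689/5 - 119*u/5 (w(u) = (-1/5*4 - 23)*(31 + u) = (-4/5 - 23)*(31 + u) = -119*(31 + u)/5 = -3689/5 - 119*u/5)
w(A(-6)) - z(K(-2) - 1*(-23)) = (-3689/5 - 119/5*(-5)) - 1/((1/3)*(-2) - 1*(-23)) = (-3689/5 + 119) - 1/(-2/3 + 23) = -3094/5 - 1/67/3 = -3094/5 - 1*3/67 = -3094/5 - 3/67 = -207313/335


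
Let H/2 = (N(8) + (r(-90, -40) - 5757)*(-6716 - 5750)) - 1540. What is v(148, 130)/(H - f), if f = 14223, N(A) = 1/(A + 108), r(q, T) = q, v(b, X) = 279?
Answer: 16182/8454085859 ≈ 1.9141e-6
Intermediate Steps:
N(A) = 1/(108 + A)
H = 8454910793/58 (H = 2*((1/(108 + 8) + (-90 - 5757)*(-6716 - 5750)) - 1540) = 2*((1/116 - 5847*(-12466)) - 1540) = 2*((1/116 + 72888702) - 1540) = 2*(8455089433/116 - 1540) = 2*(8454910793/116) = 8454910793/58 ≈ 1.4577e+8)
v(148, 130)/(H - f) = 279/(8454910793/58 - 1*14223) = 279/(8454910793/58 - 14223) = 279/(8454085859/58) = 279*(58/8454085859) = 16182/8454085859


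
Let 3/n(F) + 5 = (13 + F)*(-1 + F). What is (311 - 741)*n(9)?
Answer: -430/57 ≈ -7.5439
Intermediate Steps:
n(F) = 3/(-5 + (-1 + F)*(13 + F)) (n(F) = 3/(-5 + (13 + F)*(-1 + F)) = 3/(-5 + (-1 + F)*(13 + F)))
(311 - 741)*n(9) = (311 - 741)*(3/(-18 + 9² + 12*9)) = -1290/(-18 + 81 + 108) = -1290/171 = -430*1/57 = -430/57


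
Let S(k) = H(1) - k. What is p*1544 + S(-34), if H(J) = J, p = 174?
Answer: 268691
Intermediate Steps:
S(k) = 1 - k
p*1544 + S(-34) = 174*1544 + (1 - 1*(-34)) = 268656 + (1 + 34) = 268656 + 35 = 268691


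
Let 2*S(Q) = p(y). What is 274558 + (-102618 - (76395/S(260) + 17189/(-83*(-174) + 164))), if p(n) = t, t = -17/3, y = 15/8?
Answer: 49387705887/248302 ≈ 1.9890e+5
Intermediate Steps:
y = 15/8 (y = 15*(⅛) = 15/8 ≈ 1.8750)
t = -17/3 (t = -17*⅓ = -17/3 ≈ -5.6667)
p(n) = -17/3
S(Q) = -17/6 (S(Q) = (½)*(-17/3) = -17/6)
274558 + (-102618 - (76395/S(260) + 17189/(-83*(-174) + 164))) = 274558 + (-102618 - (76395/(-17/6) + 17189/(-83*(-174) + 164))) = 274558 + (-102618 - (76395*(-6/17) + 17189/(14442 + 164))) = 274558 + (-102618 - (-458370/17 + 17189/14606)) = 274558 + (-102618 - 1*(-6694660007/248302)) = 274558 + (-102618 + 6694660007/248302) = 274558 - 18785594629/248302 = 49387705887/248302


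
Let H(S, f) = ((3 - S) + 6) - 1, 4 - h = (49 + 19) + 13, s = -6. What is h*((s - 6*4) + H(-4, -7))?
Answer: 1386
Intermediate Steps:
h = -77 (h = 4 - ((49 + 19) + 13) = 4 - (68 + 13) = 4 - 1*81 = 4 - 81 = -77)
H(S, f) = 8 - S (H(S, f) = (9 - S) - 1 = 8 - S)
h*((s - 6*4) + H(-4, -7)) = -77*((-6 - 6*4) + (8 - 1*(-4))) = -77*((-6 - 24) + (8 + 4)) = -77*(-30 + 12) = -77*(-18) = 1386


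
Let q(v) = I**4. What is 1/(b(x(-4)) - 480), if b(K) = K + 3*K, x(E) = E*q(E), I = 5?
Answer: -1/10480 ≈ -9.5420e-5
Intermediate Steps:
q(v) = 625 (q(v) = 5**4 = 625)
x(E) = 625*E (x(E) = E*625 = 625*E)
b(K) = 4*K
1/(b(x(-4)) - 480) = 1/(4*(625*(-4)) - 480) = 1/(4*(-2500) - 480) = 1/(-10000 - 480) = 1/(-10480) = -1/10480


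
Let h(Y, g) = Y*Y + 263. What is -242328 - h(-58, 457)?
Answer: -245955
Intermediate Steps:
h(Y, g) = 263 + Y² (h(Y, g) = Y² + 263 = 263 + Y²)
-242328 - h(-58, 457) = -242328 - (263 + (-58)²) = -242328 - (263 + 3364) = -242328 - 1*3627 = -242328 - 3627 = -245955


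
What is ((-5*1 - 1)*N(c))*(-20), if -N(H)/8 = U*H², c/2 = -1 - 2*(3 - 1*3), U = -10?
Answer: 38400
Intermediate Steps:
c = -2 (c = 2*(-1 - 2*(3 - 1*3)) = 2*(-1 - 2*(3 - 3)) = 2*(-1 - 2*0) = 2*(-1 + 0) = 2*(-1) = -2)
N(H) = 80*H² (N(H) = -(-80)*H² = 80*H²)
((-5*1 - 1)*N(c))*(-20) = ((-5*1 - 1)*(80*(-2)²))*(-20) = ((-5 - 1)*(80*4))*(-20) = -6*320*(-20) = -1920*(-20) = 38400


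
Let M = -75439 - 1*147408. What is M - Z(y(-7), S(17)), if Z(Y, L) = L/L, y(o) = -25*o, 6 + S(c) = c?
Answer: -222848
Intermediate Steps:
S(c) = -6 + c
M = -222847 (M = -75439 - 147408 = -222847)
Z(Y, L) = 1
M - Z(y(-7), S(17)) = -222847 - 1*1 = -222847 - 1 = -222848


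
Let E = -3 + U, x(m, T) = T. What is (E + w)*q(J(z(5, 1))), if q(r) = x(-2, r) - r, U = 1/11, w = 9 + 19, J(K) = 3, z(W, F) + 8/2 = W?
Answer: 0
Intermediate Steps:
z(W, F) = -4 + W
w = 28
U = 1/11 ≈ 0.090909
E = -32/11 (E = -3 + 1/11 = -32/11 ≈ -2.9091)
q(r) = 0 (q(r) = r - r = 0)
(E + w)*q(J(z(5, 1))) = (-32/11 + 28)*0 = (276/11)*0 = 0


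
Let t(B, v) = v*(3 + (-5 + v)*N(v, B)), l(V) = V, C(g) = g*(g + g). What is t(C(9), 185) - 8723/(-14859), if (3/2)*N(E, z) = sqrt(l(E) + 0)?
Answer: 635036/1143 + 22200*sqrt(185) ≈ 3.0251e+5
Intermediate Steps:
C(g) = 2*g**2 (C(g) = g*(2*g) = 2*g**2)
N(E, z) = 2*sqrt(E)/3 (N(E, z) = 2*sqrt(E + 0)/3 = 2*sqrt(E)/3)
t(B, v) = v*(3 + 2*sqrt(v)*(-5 + v)/3) (t(B, v) = v*(3 + (-5 + v)*(2*sqrt(v)/3)) = v*(3 + 2*sqrt(v)*(-5 + v)/3))
t(C(9), 185) - 8723/(-14859) = (1/3)*185*(9 - 10*sqrt(185) + 2*185**(3/2)) - 8723/(-14859) = (1/3)*185*(9 - 10*sqrt(185) + 2*(185*sqrt(185))) - 8723*(-1/14859) = (1/3)*185*(9 - 10*sqrt(185) + 370*sqrt(185)) + 671/1143 = (1/3)*185*(9 + 360*sqrt(185)) + 671/1143 = (555 + 22200*sqrt(185)) + 671/1143 = 635036/1143 + 22200*sqrt(185)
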